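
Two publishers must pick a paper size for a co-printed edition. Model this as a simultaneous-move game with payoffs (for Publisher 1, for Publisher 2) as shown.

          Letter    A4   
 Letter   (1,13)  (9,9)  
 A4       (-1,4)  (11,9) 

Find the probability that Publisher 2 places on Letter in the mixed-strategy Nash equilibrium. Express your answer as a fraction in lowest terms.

Publisher 2's mix q on Letter must make Publisher 1 indifferent between Letter and A4.
Publisher 1's payoff from Letter: 1q + 9(1−q). From A4: (-1)q + 11(1−q).
Set equal: 2q = 2(1−q) → q = 2/4 = 1/2.

1/2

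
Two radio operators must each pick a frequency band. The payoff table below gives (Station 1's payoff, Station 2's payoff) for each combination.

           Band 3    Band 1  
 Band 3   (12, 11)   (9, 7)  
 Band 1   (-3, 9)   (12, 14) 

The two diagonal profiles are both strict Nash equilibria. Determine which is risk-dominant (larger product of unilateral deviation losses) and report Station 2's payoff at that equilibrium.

11

At both Band 3: Station 1 loses 12 − (-3) = 15 by deviating; Station 2 loses 11 − 7 = 4. Product = 15·4 = 60.
At both Band 1: Station 1 loses 12 − 9 = 3 by deviating; Station 2 loses 14 − 9 = 5. Product = 3·5 = 15.
60 > 15, so both Band 3 is risk-dominant. Station 2's payoff there is 11.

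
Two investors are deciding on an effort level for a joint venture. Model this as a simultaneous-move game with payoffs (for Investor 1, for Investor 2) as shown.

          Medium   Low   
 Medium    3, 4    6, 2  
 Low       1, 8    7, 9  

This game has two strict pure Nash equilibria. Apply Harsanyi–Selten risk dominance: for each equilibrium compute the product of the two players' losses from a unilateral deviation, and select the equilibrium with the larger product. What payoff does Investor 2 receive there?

4

At both Medium: Investor 1 loses 3 − 1 = 2 by deviating; Investor 2 loses 4 − 2 = 2. Product = 2·2 = 4.
At both Low: Investor 1 loses 7 − 6 = 1 by deviating; Investor 2 loses 9 − 8 = 1. Product = 1·1 = 1.
4 > 1, so both Medium is risk-dominant. Investor 2's payoff there is 4.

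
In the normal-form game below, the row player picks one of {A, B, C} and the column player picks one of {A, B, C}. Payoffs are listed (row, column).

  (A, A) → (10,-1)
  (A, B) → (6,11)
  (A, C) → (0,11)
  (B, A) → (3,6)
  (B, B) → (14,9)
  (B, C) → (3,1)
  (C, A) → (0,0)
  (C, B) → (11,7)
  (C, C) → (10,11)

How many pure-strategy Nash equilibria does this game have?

2

Both B: the row player gets 14 (best alternative 11); the column player gets 9 (best alternative 6). Neither deviates — NE.
Both C: the row player gets 10 (best alternative 3); the column player gets 11 (best alternative 7). Neither deviates — NE.
Both A is not a NE: the column player would switch to B (11 > -1).
No other cell survives both best-response checks, so there are 2 pure NE.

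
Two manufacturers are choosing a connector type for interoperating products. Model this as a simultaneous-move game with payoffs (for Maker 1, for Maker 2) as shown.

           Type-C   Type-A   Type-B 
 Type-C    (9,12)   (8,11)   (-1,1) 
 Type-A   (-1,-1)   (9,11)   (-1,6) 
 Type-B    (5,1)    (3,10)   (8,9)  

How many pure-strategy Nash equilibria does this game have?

Both Type-C: Maker 1 gets 9 (best alternative 5); Maker 2 gets 12 (best alternative 11). Neither deviates — NE.
Both Type-A: Maker 1 gets 9 (best alternative 8); Maker 2 gets 11 (best alternative 6). Neither deviates — NE.
Both Type-B is not a NE: Maker 2 would switch to Type-A (10 > 9).
No other cell survives both best-response checks, so there are 2 pure NE.

2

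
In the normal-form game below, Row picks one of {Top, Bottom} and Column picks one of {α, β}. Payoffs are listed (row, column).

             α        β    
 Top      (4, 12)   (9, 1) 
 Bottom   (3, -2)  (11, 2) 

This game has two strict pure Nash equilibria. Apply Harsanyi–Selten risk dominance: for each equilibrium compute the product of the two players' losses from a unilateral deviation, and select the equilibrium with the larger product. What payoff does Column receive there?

At (Top, α): Row loses 4 − 3 = 1 by deviating; Column loses 12 − 1 = 11. Product = 1·11 = 11.
At (Bottom, β): Row loses 11 − 9 = 2 by deviating; Column loses 2 − (-2) = 4. Product = 2·4 = 8.
11 > 8, so (Top, α) is risk-dominant. Column's payoff there is 12.

12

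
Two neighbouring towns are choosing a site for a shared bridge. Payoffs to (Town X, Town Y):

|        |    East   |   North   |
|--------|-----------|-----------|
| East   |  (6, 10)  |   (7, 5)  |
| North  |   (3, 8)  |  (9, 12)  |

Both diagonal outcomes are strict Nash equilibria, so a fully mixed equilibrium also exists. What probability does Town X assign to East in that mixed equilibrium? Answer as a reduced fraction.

Town X's mix p on East must make Town Y indifferent between East and North.
Town Y's payoff from East: 10p + 8(1−p). From North: 5p + 12(1−p).
Set equal: 5p = 4(1−p) → p = 4/9.

4/9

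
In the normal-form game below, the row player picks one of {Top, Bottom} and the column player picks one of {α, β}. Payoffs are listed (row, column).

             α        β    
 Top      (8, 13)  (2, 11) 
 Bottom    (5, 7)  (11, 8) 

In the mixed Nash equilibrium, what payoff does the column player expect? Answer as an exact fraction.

9

The row player mixes with probability p on Top, chosen so the column player is indifferent: 13p + 7(1−p) = 11p + 8(1−p) gives p = 1/3.
The column player's expected payoff is 13·1/3 + 7·2/3 = 9.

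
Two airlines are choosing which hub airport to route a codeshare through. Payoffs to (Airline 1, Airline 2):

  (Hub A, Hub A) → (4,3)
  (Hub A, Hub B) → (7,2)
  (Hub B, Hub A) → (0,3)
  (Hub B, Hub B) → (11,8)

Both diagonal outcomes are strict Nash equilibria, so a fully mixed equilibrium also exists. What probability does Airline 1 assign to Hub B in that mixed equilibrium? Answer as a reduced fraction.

Airline 1's mix p on Hub A must make Airline 2 indifferent between Hub A and Hub B.
Airline 2's payoff from Hub A: 3p + 3(1−p). From Hub B: 2p + 8(1−p).
Set equal: 1p = 5(1−p) → p = 5/6.
Probability on Hub B is 1 − 5/6 = 1/6.

1/6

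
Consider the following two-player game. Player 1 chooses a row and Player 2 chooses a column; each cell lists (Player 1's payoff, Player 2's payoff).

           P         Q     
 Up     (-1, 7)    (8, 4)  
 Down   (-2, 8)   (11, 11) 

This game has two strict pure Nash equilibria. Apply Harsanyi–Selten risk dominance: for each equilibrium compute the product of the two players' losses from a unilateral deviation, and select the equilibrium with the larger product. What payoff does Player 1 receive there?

At (Up, P): Player 1 loses -1 − (-2) = 1 by deviating; Player 2 loses 7 − 4 = 3. Product = 1·3 = 3.
At (Down, Q): Player 1 loses 11 − 8 = 3 by deviating; Player 2 loses 11 − 8 = 3. Product = 3·3 = 9.
9 > 3, so (Down, Q) is risk-dominant. Player 1's payoff there is 11.

11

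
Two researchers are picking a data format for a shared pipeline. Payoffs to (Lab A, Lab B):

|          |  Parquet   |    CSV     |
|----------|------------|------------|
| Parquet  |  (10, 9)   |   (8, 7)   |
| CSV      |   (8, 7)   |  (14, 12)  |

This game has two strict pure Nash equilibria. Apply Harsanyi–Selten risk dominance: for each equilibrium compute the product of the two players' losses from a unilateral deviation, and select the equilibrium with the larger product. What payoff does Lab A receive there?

At both Parquet: Lab A loses 10 − 8 = 2 by deviating; Lab B loses 9 − 7 = 2. Product = 2·2 = 4.
At both CSV: Lab A loses 14 − 8 = 6 by deviating; Lab B loses 12 − 7 = 5. Product = 6·5 = 30.
30 > 4, so both CSV is risk-dominant. Lab A's payoff there is 14.

14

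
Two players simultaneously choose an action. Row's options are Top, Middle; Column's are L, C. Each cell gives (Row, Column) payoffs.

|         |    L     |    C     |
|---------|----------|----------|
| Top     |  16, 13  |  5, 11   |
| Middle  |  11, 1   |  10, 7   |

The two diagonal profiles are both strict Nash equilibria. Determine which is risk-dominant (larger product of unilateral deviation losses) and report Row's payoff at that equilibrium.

10

At (Top, L): Row loses 16 − 11 = 5 by deviating; Column loses 13 − 11 = 2. Product = 5·2 = 10.
At (Middle, C): Row loses 10 − 5 = 5 by deviating; Column loses 7 − 1 = 6. Product = 5·6 = 30.
30 > 10, so (Middle, C) is risk-dominant. Row's payoff there is 10.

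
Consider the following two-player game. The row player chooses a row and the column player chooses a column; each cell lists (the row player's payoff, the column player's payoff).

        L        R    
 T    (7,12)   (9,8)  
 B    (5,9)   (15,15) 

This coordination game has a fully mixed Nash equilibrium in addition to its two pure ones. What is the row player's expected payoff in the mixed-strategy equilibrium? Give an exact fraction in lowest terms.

15/2

The column player mixes with probability q on L, chosen so the row player is indifferent: 7q + 9(1−q) = 5q + 15(1−q) gives q = 3/4.
The row player's expected payoff (from either row, since indifferent) is 7·3/4 + 9·1/4 = 15/2.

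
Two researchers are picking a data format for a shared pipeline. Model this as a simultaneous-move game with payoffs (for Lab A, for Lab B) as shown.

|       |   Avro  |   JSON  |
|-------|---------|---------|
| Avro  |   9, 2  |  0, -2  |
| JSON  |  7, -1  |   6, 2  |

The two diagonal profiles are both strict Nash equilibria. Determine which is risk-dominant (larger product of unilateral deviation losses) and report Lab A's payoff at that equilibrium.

6

At both Avro: Lab A loses 9 − 7 = 2 by deviating; Lab B loses 2 − (-2) = 4. Product = 2·4 = 8.
At both JSON: Lab A loses 6 − 0 = 6 by deviating; Lab B loses 2 − (-1) = 3. Product = 6·3 = 18.
18 > 8, so both JSON is risk-dominant. Lab A's payoff there is 6.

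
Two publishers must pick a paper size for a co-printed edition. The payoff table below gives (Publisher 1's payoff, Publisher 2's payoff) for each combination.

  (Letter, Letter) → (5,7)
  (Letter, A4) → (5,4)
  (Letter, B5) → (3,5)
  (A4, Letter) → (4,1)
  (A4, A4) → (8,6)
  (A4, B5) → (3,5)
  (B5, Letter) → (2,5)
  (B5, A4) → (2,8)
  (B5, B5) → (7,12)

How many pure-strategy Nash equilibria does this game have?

Both Letter: Publisher 1 gets 5 (best alternative 4); Publisher 2 gets 7 (best alternative 5). Neither deviates — NE.
Both A4: Publisher 1 gets 8 (best alternative 5); Publisher 2 gets 6 (best alternative 5). Neither deviates — NE.
Both B5: Publisher 1 gets 7 (best alternative 3); Publisher 2 gets 12 (best alternative 8). Neither deviates — NE.
(A4, Letter) is not a NE: Publisher 1 would switch to Letter (5 > 4).
No other cell survives both best-response checks, so there are 3 pure NE.

3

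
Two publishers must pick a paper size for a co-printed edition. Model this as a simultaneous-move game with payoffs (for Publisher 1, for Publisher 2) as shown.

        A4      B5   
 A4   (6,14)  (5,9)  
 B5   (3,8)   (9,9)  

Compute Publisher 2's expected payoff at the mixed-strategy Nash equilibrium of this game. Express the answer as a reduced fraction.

9

Publisher 1 mixes with probability p on A4, chosen so Publisher 2 is indifferent: 14p + 8(1−p) = 9p + 9(1−p) gives p = 1/6.
Publisher 2's expected payoff is 14·1/6 + 8·5/6 = 9.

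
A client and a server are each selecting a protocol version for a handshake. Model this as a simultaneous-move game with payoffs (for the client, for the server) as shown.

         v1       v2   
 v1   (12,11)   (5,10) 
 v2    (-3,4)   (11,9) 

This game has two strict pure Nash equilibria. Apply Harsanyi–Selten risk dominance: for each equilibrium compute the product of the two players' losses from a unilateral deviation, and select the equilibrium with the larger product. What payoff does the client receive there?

11

At both v1: the client loses 12 − (-3) = 15 by deviating; the server loses 11 − 10 = 1. Product = 15·1 = 15.
At both v2: the client loses 11 − 5 = 6 by deviating; the server loses 9 − 4 = 5. Product = 6·5 = 30.
30 > 15, so both v2 is risk-dominant. The client's payoff there is 11.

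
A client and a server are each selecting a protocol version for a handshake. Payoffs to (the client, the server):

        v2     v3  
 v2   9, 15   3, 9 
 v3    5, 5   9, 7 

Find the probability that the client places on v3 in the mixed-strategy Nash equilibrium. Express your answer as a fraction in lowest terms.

The client's mix p on v2 must make the server indifferent between v2 and v3.
The server's payoff from v2: 15p + 5(1−p). From v3: 9p + 7(1−p).
Set equal: 6p = 2(1−p) → p = 2/8 = 1/4.
Probability on v3 is 1 − 1/4 = 3/4.

3/4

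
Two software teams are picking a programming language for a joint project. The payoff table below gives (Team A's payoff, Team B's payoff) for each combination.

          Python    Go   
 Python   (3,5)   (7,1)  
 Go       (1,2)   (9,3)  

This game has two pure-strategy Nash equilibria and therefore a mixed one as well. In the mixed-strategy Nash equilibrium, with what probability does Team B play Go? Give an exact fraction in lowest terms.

Team B's mix q on Python must make Team A indifferent between Python and Go.
Team A's payoff from Python: 3q + 7(1−q). From Go: 1q + 9(1−q).
Set equal: 2q = 2(1−q) → q = 2/4 = 1/2.
Probability on Go is 1 − 1/2 = 1/2.

1/2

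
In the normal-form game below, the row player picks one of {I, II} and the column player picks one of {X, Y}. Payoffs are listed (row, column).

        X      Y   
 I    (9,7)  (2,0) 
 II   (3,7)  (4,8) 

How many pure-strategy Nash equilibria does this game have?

(I, X): the row player gets 9 (best alternative 3); the column player gets 7 (best alternative 0). Neither deviates — NE.
(II, Y): the row player gets 4 (best alternative 2); the column player gets 8 (best alternative 7). Neither deviates — NE.
(II, X) is not a NE: the row player would switch to I (9 > 3).
No other cell survives both best-response checks, so there are 2 pure NE.

2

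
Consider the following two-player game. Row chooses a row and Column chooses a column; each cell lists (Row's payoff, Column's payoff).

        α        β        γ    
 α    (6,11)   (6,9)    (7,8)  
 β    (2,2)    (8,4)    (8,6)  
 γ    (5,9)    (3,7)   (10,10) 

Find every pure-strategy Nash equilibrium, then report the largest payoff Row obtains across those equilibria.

10

Both α is a pure NE (Row: 6 ≥ 5; Column: 11 ≥ 9). Row gets 6.
Both γ is a pure NE (Row: 10 ≥ 8; Column: 10 ≥ 9). Row gets 10.
Every other cell has a profitable deviation for at least one player. Highest of {6, 10} is 10.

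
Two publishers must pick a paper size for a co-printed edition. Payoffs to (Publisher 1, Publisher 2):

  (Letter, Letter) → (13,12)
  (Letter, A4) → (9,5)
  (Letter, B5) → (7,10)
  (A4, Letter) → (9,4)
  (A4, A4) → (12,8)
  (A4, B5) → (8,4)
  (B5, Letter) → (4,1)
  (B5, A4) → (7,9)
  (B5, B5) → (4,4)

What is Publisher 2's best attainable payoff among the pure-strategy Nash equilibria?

Both Letter is a pure NE (Publisher 1: 13 ≥ 9; Publisher 2: 12 ≥ 10). Publisher 2 gets 12.
Both A4 is a pure NE (Publisher 1: 12 ≥ 9; Publisher 2: 8 ≥ 4). Publisher 2 gets 8.
Every other cell has a profitable deviation for at least one player. Highest of {12, 8} is 12.

12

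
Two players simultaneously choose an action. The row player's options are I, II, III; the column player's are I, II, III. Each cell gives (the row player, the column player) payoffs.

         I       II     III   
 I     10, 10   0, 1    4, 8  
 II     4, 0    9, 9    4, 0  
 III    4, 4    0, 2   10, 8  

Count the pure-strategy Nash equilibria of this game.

Both I: the row player gets 10 (best alternative 4); the column player gets 10 (best alternative 8). Neither deviates — NE.
Both II: the row player gets 9 (best alternative 0); the column player gets 9 (best alternative 0). Neither deviates — NE.
Both III: the row player gets 10 (best alternative 4); the column player gets 8 (best alternative 4). Neither deviates — NE.
(I, II) is not a NE: the row player would switch to II (9 > 0).
No other cell survives both best-response checks, so there are 3 pure NE.

3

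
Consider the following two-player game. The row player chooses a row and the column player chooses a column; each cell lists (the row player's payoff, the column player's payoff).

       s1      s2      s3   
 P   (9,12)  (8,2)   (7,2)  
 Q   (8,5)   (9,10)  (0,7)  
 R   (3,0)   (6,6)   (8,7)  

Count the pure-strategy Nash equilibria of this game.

3

(P, s1): the row player gets 9 (best alternative 8); the column player gets 12 (best alternative 2). Neither deviates — NE.
(Q, s2): the row player gets 9 (best alternative 8); the column player gets 10 (best alternative 7). Neither deviates — NE.
(R, s3): the row player gets 8 (best alternative 7); the column player gets 7 (best alternative 6). Neither deviates — NE.
(Q, s3) is not a NE: the row player would switch to R (8 > 0).
No other cell survives both best-response checks, so there are 3 pure NE.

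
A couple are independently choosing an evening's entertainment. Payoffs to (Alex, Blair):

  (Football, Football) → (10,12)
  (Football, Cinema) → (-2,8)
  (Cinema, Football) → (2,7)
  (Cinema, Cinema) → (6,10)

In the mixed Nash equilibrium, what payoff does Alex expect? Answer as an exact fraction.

4

Blair mixes with probability q on Football, chosen so Alex is indifferent: 10q + (-2)(1−q) = 2q + 6(1−q) gives q = 1/2.
Alex's expected payoff (from either row, since indifferent) is 10·1/2 + (-2)·1/2 = 4.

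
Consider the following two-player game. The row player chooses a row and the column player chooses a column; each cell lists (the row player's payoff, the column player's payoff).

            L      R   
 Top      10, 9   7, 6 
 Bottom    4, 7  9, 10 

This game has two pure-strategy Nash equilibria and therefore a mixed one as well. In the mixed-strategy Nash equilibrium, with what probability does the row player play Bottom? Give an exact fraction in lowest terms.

The row player's mix p on Top must make the column player indifferent between L and R.
The column player's payoff from L: 9p + 7(1−p). From R: 6p + 10(1−p).
Set equal: 3p = 3(1−p) → p = 3/6 = 1/2.
Probability on Bottom is 1 − 1/2 = 1/2.

1/2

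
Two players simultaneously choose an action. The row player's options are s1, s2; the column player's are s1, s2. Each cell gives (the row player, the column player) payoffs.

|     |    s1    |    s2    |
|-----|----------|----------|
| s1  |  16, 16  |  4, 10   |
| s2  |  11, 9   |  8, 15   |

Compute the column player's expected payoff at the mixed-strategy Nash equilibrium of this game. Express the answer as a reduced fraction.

The row player mixes with probability p on s1, chosen so the column player is indifferent: 16p + 9(1−p) = 10p + 15(1−p) gives p = 1/2.
The column player's expected payoff is 16·1/2 + 9·1/2 = 25/2.

25/2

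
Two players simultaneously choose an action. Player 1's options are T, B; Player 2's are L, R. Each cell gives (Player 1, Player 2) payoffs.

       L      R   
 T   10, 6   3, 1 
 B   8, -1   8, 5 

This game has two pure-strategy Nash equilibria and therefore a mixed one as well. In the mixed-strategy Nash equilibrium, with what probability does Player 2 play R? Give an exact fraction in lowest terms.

Player 2's mix q on L must make Player 1 indifferent between T and B.
Player 1's payoff from T: 10q + 3(1−q). From B: 8q + 8(1−q).
Set equal: 2q = 5(1−q) → q = 5/7.
Probability on R is 1 − 5/7 = 2/7.

2/7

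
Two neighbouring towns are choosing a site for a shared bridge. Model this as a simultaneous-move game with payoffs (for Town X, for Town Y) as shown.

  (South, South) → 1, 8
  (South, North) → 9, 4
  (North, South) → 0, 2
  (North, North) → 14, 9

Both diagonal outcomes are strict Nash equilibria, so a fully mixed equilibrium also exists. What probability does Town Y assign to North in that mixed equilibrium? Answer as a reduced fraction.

1/6

Town Y's mix q on South must make Town X indifferent between South and North.
Town X's payoff from South: 1q + 9(1−q). From North: 0q + 14(1−q).
Set equal: 1q = 5(1−q) → q = 5/6.
Probability on North is 1 − 5/6 = 1/6.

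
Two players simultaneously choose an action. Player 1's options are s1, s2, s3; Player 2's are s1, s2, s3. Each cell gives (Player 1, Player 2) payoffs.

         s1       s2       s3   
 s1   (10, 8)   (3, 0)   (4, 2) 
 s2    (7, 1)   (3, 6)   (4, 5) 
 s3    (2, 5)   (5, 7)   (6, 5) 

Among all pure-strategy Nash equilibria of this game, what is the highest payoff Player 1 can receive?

10

Both s1 is a pure NE (Player 1: 10 ≥ 7; Player 2: 8 ≥ 2). Player 1 gets 10.
(s3, s2) is a pure NE (Player 1: 5 ≥ 3; Player 2: 7 ≥ 5). Player 1 gets 5.
Every other cell has a profitable deviation for at least one player. Highest of {10, 5} is 10.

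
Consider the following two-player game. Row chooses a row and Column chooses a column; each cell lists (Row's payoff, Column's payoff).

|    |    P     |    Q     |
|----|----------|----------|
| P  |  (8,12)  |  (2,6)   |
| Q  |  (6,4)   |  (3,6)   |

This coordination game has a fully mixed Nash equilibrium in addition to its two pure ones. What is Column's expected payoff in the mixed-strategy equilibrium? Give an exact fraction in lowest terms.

Row mixes with probability p on P, chosen so Column is indifferent: 12p + 4(1−p) = 6p + 6(1−p) gives p = 1/4.
Column's expected payoff is 12·1/4 + 4·3/4 = 6.

6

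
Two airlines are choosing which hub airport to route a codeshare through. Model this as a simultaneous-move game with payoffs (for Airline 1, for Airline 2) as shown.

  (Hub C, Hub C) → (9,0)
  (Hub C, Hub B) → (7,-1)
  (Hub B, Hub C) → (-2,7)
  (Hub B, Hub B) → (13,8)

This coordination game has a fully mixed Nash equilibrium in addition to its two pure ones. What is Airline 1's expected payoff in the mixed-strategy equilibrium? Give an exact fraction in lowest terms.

Airline 2 mixes with probability q on Hub C, chosen so Airline 1 is indifferent: 9q + 7(1−q) = (-2)q + 13(1−q) gives q = 6/17.
Airline 1's expected payoff (from either row, since indifferent) is 9·6/17 + 7·11/17 = 131/17.

131/17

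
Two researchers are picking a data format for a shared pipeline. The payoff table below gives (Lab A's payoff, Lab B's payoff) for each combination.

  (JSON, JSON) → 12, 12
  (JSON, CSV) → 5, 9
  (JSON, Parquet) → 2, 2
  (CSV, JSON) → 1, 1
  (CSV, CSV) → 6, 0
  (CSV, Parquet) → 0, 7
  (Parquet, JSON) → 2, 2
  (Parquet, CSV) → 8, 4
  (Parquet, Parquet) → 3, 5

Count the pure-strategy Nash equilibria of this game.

2

Both JSON: Lab A gets 12 (best alternative 2); Lab B gets 12 (best alternative 9). Neither deviates — NE.
Both Parquet: Lab A gets 3 (best alternative 2); Lab B gets 5 (best alternative 4). Neither deviates — NE.
Both CSV is not a NE: Lab A would switch to Parquet (8 > 6).
No other cell survives both best-response checks, so there are 2 pure NE.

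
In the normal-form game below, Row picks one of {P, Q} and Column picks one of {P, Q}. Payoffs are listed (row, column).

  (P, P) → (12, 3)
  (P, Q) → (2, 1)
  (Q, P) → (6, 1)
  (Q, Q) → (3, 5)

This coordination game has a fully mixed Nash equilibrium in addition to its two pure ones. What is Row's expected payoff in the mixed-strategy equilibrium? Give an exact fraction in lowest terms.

24/7

Column mixes with probability q on P, chosen so Row is indifferent: 12q + 2(1−q) = 6q + 3(1−q) gives q = 1/7.
Row's expected payoff (from either row, since indifferent) is 12·1/7 + 2·6/7 = 24/7.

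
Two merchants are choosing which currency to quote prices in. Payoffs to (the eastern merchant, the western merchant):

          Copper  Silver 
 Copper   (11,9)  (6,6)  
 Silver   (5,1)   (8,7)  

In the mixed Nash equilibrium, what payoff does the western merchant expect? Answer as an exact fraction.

19/3

The eastern merchant mixes with probability p on Copper, chosen so the western merchant is indifferent: 9p + 1(1−p) = 6p + 7(1−p) gives p = 2/3.
The western merchant's expected payoff is 9·2/3 + 1·1/3 = 19/3.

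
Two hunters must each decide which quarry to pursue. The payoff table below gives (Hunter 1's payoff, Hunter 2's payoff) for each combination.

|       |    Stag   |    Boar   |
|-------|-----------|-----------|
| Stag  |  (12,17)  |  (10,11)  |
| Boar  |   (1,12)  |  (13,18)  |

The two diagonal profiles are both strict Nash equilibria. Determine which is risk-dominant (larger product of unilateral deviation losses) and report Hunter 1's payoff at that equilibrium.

At both Stag: Hunter 1 loses 12 − 1 = 11 by deviating; Hunter 2 loses 17 − 11 = 6. Product = 11·6 = 66.
At both Boar: Hunter 1 loses 13 − 10 = 3 by deviating; Hunter 2 loses 18 − 12 = 6. Product = 3·6 = 18.
66 > 18, so both Stag is risk-dominant. Hunter 1's payoff there is 12.

12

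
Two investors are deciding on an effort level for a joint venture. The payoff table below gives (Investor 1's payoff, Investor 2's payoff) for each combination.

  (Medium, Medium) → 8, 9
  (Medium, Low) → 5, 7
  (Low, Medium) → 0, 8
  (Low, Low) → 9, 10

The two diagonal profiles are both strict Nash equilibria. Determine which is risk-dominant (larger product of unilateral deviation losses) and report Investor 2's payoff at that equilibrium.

9

At both Medium: Investor 1 loses 8 − 0 = 8 by deviating; Investor 2 loses 9 − 7 = 2. Product = 8·2 = 16.
At both Low: Investor 1 loses 9 − 5 = 4 by deviating; Investor 2 loses 10 − 8 = 2. Product = 4·2 = 8.
16 > 8, so both Medium is risk-dominant. Investor 2's payoff there is 9.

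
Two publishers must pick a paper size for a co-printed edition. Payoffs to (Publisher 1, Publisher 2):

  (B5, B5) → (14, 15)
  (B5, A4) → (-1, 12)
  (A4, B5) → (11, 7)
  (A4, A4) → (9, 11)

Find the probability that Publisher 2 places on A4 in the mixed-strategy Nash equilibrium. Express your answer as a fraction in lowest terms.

3/13

Publisher 2's mix q on B5 must make Publisher 1 indifferent between B5 and A4.
Publisher 1's payoff from B5: 14q + (-1)(1−q). From A4: 11q + 9(1−q).
Set equal: 3q = 10(1−q) → q = 10/13.
Probability on A4 is 1 − 10/13 = 3/13.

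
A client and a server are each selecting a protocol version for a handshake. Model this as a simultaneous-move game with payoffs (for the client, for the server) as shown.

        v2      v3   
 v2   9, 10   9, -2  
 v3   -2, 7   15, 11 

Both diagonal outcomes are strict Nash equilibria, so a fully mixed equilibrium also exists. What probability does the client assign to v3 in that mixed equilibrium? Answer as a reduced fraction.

The client's mix p on v2 must make the server indifferent between v2 and v3.
The server's payoff from v2: 10p + 7(1−p). From v3: (-2)p + 11(1−p).
Set equal: 12p = 4(1−p) → p = 4/16 = 1/4.
Probability on v3 is 1 − 1/4 = 3/4.

3/4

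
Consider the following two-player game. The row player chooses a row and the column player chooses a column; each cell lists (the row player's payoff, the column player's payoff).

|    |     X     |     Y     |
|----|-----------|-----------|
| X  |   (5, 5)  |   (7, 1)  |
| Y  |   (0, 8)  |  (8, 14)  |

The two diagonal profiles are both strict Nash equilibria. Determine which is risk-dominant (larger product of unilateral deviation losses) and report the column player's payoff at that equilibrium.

5

At both X: the row player loses 5 − 0 = 5 by deviating; the column player loses 5 − 1 = 4. Product = 5·4 = 20.
At both Y: the row player loses 8 − 7 = 1 by deviating; the column player loses 14 − 8 = 6. Product = 1·6 = 6.
20 > 6, so both X is risk-dominant. The column player's payoff there is 5.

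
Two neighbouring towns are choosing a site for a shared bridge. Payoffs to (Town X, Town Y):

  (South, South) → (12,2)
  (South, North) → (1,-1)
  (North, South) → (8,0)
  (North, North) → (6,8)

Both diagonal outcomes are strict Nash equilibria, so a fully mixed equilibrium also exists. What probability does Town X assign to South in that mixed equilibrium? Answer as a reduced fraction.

8/11

Town X's mix p on South must make Town Y indifferent between South and North.
Town Y's payoff from South: 2p + 0(1−p). From North: (-1)p + 8(1−p).
Set equal: 3p = 8(1−p) → p = 8/11.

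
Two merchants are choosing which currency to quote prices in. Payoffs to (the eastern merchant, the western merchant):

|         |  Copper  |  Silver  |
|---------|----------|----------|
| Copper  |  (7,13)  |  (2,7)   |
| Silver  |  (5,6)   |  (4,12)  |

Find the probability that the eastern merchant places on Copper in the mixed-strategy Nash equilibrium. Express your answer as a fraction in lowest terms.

The eastern merchant's mix p on Copper must make the western merchant indifferent between Copper and Silver.
The western merchant's payoff from Copper: 13p + 6(1−p). From Silver: 7p + 12(1−p).
Set equal: 6p = 6(1−p) → p = 6/12 = 1/2.

1/2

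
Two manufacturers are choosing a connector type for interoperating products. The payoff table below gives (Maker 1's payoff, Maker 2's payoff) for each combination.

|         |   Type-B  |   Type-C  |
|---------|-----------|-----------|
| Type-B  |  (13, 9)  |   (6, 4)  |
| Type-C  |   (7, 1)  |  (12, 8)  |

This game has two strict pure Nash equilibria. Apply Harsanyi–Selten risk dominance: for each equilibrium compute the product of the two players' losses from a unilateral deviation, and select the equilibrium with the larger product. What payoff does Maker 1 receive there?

At both Type-B: Maker 1 loses 13 − 7 = 6 by deviating; Maker 2 loses 9 − 4 = 5. Product = 6·5 = 30.
At both Type-C: Maker 1 loses 12 − 6 = 6 by deviating; Maker 2 loses 8 − 1 = 7. Product = 6·7 = 42.
42 > 30, so both Type-C is risk-dominant. Maker 1's payoff there is 12.

12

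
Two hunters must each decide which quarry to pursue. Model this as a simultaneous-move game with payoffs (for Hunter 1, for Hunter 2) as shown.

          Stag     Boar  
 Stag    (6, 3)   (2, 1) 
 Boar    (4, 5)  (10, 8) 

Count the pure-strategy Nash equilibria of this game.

2

Both Stag: Hunter 1 gets 6 (best alternative 4); Hunter 2 gets 3 (best alternative 1). Neither deviates — NE.
Both Boar: Hunter 1 gets 10 (best alternative 2); Hunter 2 gets 8 (best alternative 5). Neither deviates — NE.
(Stag, Boar) is not a NE: Hunter 1 would switch to Boar (10 > 2).
No other cell survives both best-response checks, so there are 2 pure NE.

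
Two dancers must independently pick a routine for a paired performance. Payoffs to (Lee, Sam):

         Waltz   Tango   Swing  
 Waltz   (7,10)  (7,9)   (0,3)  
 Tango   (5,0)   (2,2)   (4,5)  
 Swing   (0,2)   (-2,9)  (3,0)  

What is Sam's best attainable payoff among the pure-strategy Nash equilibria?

10

Both Waltz is a pure NE (Lee: 7 ≥ 5; Sam: 10 ≥ 9). Sam gets 10.
(Tango, Swing) is a pure NE (Lee: 4 ≥ 3; Sam: 5 ≥ 2). Sam gets 5.
Every other cell has a profitable deviation for at least one player. Highest of {10, 5} is 10.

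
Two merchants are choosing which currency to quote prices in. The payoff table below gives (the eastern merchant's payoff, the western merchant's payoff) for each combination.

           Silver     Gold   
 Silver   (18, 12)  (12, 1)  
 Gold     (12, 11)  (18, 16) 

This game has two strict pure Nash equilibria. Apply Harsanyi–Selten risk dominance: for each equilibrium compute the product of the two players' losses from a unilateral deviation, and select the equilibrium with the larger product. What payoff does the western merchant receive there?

At both Silver: the eastern merchant loses 18 − 12 = 6 by deviating; the western merchant loses 12 − 1 = 11. Product = 6·11 = 66.
At both Gold: the eastern merchant loses 18 − 12 = 6 by deviating; the western merchant loses 16 − 11 = 5. Product = 6·5 = 30.
66 > 30, so both Silver is risk-dominant. The western merchant's payoff there is 12.

12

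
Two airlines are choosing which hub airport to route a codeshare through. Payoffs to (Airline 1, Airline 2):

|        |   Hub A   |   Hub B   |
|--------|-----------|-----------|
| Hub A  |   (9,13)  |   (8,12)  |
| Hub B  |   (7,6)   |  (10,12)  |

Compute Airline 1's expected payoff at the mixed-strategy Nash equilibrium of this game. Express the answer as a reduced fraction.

Airline 2 mixes with probability q on Hub A, chosen so Airline 1 is indifferent: 9q + 8(1−q) = 7q + 10(1−q) gives q = 1/2.
Airline 1's expected payoff (from either row, since indifferent) is 9·1/2 + 8·1/2 = 17/2.

17/2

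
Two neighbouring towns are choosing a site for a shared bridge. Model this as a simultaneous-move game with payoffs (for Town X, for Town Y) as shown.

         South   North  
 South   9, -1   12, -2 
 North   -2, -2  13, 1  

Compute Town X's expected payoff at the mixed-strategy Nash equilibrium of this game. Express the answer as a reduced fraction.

Town Y mixes with probability q on South, chosen so Town X is indifferent: 9q + 12(1−q) = (-2)q + 13(1−q) gives q = 1/12.
Town X's expected payoff (from either row, since indifferent) is 9·1/12 + 12·11/12 = 47/4.

47/4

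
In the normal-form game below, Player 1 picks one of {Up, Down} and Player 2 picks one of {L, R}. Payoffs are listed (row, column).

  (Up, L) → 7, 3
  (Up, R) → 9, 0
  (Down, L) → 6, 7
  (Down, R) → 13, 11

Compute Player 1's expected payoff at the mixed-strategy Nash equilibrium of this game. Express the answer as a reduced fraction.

37/5

Player 2 mixes with probability q on L, chosen so Player 1 is indifferent: 7q + 9(1−q) = 6q + 13(1−q) gives q = 4/5.
Player 1's expected payoff (from either row, since indifferent) is 7·4/5 + 9·1/5 = 37/5.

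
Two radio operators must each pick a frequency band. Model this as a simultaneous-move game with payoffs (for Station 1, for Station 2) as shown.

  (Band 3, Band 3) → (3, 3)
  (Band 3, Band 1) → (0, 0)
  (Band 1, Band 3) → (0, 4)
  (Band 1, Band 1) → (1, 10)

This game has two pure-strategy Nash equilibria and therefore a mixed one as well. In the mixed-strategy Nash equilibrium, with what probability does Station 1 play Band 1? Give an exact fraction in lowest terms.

Station 1's mix p on Band 3 must make Station 2 indifferent between Band 3 and Band 1.
Station 2's payoff from Band 3: 3p + 4(1−p). From Band 1: 0p + 10(1−p).
Set equal: 3p = 6(1−p) → p = 6/9 = 2/3.
Probability on Band 1 is 1 − 2/3 = 1/3.

1/3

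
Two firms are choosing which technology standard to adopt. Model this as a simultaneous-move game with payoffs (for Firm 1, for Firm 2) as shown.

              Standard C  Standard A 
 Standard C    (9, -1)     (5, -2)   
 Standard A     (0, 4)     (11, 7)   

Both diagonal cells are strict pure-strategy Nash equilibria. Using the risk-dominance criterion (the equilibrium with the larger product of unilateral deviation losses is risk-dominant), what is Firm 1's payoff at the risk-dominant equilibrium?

At both Standard C: Firm 1 loses 9 − 0 = 9 by deviating; Firm 2 loses -1 − (-2) = 1. Product = 9·1 = 9.
At both Standard A: Firm 1 loses 11 − 5 = 6 by deviating; Firm 2 loses 7 − 4 = 3. Product = 6·3 = 18.
18 > 9, so both Standard A is risk-dominant. Firm 1's payoff there is 11.

11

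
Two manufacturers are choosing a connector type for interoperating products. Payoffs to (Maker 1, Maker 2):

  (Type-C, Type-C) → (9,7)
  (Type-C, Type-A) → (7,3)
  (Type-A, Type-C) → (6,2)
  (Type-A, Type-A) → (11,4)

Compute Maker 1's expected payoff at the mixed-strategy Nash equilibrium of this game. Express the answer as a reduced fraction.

57/7

Maker 2 mixes with probability q on Type-C, chosen so Maker 1 is indifferent: 9q + 7(1−q) = 6q + 11(1−q) gives q = 4/7.
Maker 1's expected payoff (from either row, since indifferent) is 9·4/7 + 7·3/7 = 57/7.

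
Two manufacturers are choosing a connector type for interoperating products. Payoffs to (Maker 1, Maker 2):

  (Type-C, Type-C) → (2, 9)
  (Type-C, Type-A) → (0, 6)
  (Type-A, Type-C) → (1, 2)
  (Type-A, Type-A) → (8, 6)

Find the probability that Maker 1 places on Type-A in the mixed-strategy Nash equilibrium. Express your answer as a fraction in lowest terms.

Maker 1's mix p on Type-C must make Maker 2 indifferent between Type-C and Type-A.
Maker 2's payoff from Type-C: 9p + 2(1−p). From Type-A: 6p + 6(1−p).
Set equal: 3p = 4(1−p) → p = 4/7.
Probability on Type-A is 1 − 4/7 = 3/7.

3/7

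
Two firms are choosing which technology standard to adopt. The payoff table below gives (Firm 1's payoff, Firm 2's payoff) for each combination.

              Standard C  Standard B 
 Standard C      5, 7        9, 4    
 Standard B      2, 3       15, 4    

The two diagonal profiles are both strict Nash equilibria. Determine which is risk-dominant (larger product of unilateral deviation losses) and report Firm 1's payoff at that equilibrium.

5

At both Standard C: Firm 1 loses 5 − 2 = 3 by deviating; Firm 2 loses 7 − 4 = 3. Product = 3·3 = 9.
At both Standard B: Firm 1 loses 15 − 9 = 6 by deviating; Firm 2 loses 4 − 3 = 1. Product = 6·1 = 6.
9 > 6, so both Standard C is risk-dominant. Firm 1's payoff there is 5.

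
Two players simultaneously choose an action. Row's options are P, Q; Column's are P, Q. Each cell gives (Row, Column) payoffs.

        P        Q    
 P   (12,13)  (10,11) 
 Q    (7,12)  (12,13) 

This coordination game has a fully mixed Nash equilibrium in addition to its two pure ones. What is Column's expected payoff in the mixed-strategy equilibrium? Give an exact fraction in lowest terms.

37/3

Row mixes with probability p on P, chosen so Column is indifferent: 13p + 12(1−p) = 11p + 13(1−p) gives p = 1/3.
Column's expected payoff is 13·1/3 + 12·2/3 = 37/3.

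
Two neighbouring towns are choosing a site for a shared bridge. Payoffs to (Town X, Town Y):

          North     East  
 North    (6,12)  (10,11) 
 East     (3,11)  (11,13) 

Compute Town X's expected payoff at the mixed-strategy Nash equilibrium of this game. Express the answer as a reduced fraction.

9

Town Y mixes with probability q on North, chosen so Town X is indifferent: 6q + 10(1−q) = 3q + 11(1−q) gives q = 1/4.
Town X's expected payoff (from either row, since indifferent) is 6·1/4 + 10·3/4 = 9.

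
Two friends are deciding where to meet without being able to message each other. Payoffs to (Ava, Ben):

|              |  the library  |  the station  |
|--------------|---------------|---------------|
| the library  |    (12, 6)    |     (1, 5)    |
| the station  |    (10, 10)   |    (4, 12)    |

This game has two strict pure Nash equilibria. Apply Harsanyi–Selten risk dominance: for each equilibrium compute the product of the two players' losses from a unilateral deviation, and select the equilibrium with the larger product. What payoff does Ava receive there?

At both the library: Ava loses 12 − 10 = 2 by deviating; Ben loses 6 − 5 = 1. Product = 2·1 = 2.
At both the station: Ava loses 4 − 1 = 3 by deviating; Ben loses 12 − 10 = 2. Product = 3·2 = 6.
6 > 2, so both the station is risk-dominant. Ava's payoff there is 4.

4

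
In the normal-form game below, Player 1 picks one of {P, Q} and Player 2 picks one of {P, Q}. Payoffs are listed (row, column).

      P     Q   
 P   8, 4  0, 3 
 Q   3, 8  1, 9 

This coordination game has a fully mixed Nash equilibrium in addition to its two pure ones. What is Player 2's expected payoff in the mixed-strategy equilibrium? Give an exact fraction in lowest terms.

6

Player 1 mixes with probability p on P, chosen so Player 2 is indifferent: 4p + 8(1−p) = 3p + 9(1−p) gives p = 1/2.
Player 2's expected payoff is 4·1/2 + 8·1/2 = 6.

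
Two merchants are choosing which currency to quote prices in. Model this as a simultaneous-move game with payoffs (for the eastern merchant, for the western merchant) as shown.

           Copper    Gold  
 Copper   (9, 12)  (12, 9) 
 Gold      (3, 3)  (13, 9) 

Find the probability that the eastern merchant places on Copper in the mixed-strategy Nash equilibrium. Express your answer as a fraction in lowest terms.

The eastern merchant's mix p on Copper must make the western merchant indifferent between Copper and Gold.
The western merchant's payoff from Copper: 12p + 3(1−p). From Gold: 9p + 9(1−p).
Set equal: 3p = 6(1−p) → p = 6/9 = 2/3.

2/3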